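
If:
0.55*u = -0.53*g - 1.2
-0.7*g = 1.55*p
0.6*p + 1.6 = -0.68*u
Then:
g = 0.13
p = -0.06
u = -2.30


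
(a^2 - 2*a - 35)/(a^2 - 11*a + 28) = (a + 5)/(a - 4)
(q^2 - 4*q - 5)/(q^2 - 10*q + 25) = (q + 1)/(q - 5)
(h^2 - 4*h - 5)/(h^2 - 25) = (h + 1)/(h + 5)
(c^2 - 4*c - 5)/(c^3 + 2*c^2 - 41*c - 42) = (c - 5)/(c^2 + c - 42)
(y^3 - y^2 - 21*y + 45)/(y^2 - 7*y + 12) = (y^2 + 2*y - 15)/(y - 4)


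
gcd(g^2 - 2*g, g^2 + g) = g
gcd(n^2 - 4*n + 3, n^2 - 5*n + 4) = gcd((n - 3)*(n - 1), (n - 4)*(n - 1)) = n - 1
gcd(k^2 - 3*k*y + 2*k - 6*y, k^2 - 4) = k + 2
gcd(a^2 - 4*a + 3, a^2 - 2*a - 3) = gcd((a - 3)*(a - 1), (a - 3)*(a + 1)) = a - 3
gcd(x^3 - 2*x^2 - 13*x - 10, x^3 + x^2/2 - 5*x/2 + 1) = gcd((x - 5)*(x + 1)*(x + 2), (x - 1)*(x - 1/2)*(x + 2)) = x + 2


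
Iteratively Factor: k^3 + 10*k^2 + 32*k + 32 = (k + 4)*(k^2 + 6*k + 8) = (k + 4)^2*(k + 2)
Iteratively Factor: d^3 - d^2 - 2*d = (d + 1)*(d^2 - 2*d) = (d - 2)*(d + 1)*(d)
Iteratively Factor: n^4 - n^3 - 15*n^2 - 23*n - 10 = (n + 1)*(n^3 - 2*n^2 - 13*n - 10) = (n + 1)^2*(n^2 - 3*n - 10) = (n + 1)^2*(n + 2)*(n - 5)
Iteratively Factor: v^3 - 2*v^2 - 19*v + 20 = (v - 5)*(v^2 + 3*v - 4) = (v - 5)*(v - 1)*(v + 4)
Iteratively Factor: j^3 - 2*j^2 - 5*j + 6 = (j - 3)*(j^2 + j - 2) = (j - 3)*(j - 1)*(j + 2)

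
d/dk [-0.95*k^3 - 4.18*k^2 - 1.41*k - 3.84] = -2.85*k^2 - 8.36*k - 1.41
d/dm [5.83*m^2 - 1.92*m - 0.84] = 11.66*m - 1.92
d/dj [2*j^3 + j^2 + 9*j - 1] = 6*j^2 + 2*j + 9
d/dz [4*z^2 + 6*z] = 8*z + 6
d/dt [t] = 1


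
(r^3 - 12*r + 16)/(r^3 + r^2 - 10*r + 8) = (r - 2)/(r - 1)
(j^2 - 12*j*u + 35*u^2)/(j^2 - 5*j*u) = (j - 7*u)/j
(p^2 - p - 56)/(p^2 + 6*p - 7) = (p - 8)/(p - 1)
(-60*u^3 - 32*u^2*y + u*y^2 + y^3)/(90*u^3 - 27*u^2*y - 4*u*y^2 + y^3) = (2*u + y)/(-3*u + y)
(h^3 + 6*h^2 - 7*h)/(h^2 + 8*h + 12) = h*(h^2 + 6*h - 7)/(h^2 + 8*h + 12)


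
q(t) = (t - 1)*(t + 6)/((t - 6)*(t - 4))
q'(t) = (t - 1)/((t - 6)*(t - 4)) + (t + 6)/((t - 6)*(t - 4)) - (t - 1)*(t + 6)/((t - 6)*(t - 4)^2) - (t - 1)*(t + 6)/((t - 6)^2*(t - 4)) = 15*(-t^2 + 4*t + 4)/(t^4 - 20*t^3 + 148*t^2 - 480*t + 576)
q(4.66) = -44.12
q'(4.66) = 17.73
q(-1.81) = -0.26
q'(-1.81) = -0.05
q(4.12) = -139.96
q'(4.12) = 1033.18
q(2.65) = 3.16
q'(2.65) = 5.56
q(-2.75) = -0.21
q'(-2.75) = -0.06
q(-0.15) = -0.26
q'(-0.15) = 0.08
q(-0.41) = -0.28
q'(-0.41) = 0.04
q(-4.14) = -0.12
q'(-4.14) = -0.07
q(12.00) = 4.12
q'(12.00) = -0.60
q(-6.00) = 0.00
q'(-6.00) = -0.06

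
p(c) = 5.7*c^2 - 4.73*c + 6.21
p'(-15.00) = -175.73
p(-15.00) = 1359.66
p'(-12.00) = -141.53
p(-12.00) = 883.77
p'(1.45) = 11.80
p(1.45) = 11.34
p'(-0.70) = -12.71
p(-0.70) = 12.31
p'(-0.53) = -10.77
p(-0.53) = 10.32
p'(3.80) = 38.59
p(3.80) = 70.54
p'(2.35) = 22.06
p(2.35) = 26.57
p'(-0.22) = -7.24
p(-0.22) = 7.53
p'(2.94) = 28.79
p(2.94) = 41.57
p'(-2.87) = -37.45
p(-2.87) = 66.74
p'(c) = 11.4*c - 4.73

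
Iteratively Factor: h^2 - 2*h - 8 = (h + 2)*(h - 4)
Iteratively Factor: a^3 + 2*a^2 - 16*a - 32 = (a + 2)*(a^2 - 16) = (a - 4)*(a + 2)*(a + 4)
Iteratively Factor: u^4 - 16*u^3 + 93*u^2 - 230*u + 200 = (u - 5)*(u^3 - 11*u^2 + 38*u - 40) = (u - 5)^2*(u^2 - 6*u + 8) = (u - 5)^2*(u - 2)*(u - 4)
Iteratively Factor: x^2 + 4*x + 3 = (x + 1)*(x + 3)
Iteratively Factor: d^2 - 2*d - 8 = (d - 4)*(d + 2)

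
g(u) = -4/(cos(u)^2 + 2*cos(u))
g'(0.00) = 0.00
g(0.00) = -1.33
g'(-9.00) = 0.30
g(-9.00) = 4.03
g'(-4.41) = -20.87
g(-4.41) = 7.89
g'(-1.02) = 5.95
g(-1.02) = -3.03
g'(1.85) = -24.67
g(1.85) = 8.42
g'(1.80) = -37.11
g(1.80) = 9.93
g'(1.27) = -21.40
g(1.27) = -5.88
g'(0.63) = -1.66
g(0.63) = -1.76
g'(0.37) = -0.75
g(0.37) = -1.46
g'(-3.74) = -0.83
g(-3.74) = 4.12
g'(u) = -4*(2*sin(u)*cos(u) + 2*sin(u))/(cos(u)^2 + 2*cos(u))^2 = -(8*sin(u)/cos(u)^2 + 8*tan(u))/(cos(u) + 2)^2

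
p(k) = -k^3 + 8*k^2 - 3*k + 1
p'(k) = -3*k^2 + 16*k - 3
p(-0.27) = 2.41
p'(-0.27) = -7.54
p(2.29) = 24.07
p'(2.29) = 17.91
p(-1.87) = 41.12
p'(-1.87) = -43.41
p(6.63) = 41.33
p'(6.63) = -28.79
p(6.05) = 54.22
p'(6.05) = -16.01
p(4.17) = 55.09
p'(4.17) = 11.55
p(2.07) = 20.20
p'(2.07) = 17.27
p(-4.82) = 313.30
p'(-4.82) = -149.82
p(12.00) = -611.00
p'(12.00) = -243.00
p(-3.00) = 109.00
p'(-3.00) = -78.00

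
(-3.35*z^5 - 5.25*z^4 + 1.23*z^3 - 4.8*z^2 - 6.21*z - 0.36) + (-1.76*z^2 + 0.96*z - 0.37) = -3.35*z^5 - 5.25*z^4 + 1.23*z^3 - 6.56*z^2 - 5.25*z - 0.73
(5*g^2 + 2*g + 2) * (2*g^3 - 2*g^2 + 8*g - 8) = 10*g^5 - 6*g^4 + 40*g^3 - 28*g^2 - 16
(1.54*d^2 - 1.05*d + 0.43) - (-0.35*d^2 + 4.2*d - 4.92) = 1.89*d^2 - 5.25*d + 5.35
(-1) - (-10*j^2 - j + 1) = 10*j^2 + j - 2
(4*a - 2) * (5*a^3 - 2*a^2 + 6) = 20*a^4 - 18*a^3 + 4*a^2 + 24*a - 12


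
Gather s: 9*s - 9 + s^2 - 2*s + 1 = s^2 + 7*s - 8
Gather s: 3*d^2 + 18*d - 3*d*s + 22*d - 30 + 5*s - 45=3*d^2 + 40*d + s*(5 - 3*d) - 75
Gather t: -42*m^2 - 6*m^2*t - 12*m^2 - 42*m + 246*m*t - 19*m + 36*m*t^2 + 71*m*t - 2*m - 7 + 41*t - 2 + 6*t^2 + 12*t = -54*m^2 - 63*m + t^2*(36*m + 6) + t*(-6*m^2 + 317*m + 53) - 9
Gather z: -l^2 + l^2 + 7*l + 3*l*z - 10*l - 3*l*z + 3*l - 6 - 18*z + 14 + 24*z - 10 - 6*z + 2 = 0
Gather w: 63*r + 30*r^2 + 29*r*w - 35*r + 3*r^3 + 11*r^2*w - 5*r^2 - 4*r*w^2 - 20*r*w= 3*r^3 + 25*r^2 - 4*r*w^2 + 28*r + w*(11*r^2 + 9*r)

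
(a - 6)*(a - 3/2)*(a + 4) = a^3 - 7*a^2/2 - 21*a + 36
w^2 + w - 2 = (w - 1)*(w + 2)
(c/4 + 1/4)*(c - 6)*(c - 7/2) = c^3/4 - 17*c^2/8 + 23*c/8 + 21/4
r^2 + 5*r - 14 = (r - 2)*(r + 7)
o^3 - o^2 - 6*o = o*(o - 3)*(o + 2)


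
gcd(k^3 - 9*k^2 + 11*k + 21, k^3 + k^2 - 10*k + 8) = 1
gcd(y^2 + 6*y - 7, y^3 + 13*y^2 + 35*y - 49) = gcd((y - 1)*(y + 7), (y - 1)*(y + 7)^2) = y^2 + 6*y - 7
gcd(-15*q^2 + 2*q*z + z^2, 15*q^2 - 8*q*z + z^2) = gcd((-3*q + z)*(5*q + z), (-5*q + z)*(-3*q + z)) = -3*q + z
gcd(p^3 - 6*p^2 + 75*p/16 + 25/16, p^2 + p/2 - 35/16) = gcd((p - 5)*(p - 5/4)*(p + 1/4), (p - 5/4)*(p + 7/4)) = p - 5/4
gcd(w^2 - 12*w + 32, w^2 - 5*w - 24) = w - 8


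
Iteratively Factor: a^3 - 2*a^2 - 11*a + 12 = (a + 3)*(a^2 - 5*a + 4) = (a - 1)*(a + 3)*(a - 4)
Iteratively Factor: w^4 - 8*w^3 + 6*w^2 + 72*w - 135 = (w + 3)*(w^3 - 11*w^2 + 39*w - 45) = (w - 3)*(w + 3)*(w^2 - 8*w + 15) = (w - 5)*(w - 3)*(w + 3)*(w - 3)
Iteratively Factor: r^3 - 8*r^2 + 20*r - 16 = (r - 2)*(r^2 - 6*r + 8) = (r - 4)*(r - 2)*(r - 2)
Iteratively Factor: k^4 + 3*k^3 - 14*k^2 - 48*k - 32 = (k + 1)*(k^3 + 2*k^2 - 16*k - 32) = (k + 1)*(k + 4)*(k^2 - 2*k - 8) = (k + 1)*(k + 2)*(k + 4)*(k - 4)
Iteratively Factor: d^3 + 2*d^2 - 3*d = (d - 1)*(d^2 + 3*d) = d*(d - 1)*(d + 3)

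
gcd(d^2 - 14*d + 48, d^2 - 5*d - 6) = d - 6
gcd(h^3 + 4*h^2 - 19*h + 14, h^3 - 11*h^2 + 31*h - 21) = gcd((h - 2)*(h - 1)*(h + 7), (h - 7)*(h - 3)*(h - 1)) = h - 1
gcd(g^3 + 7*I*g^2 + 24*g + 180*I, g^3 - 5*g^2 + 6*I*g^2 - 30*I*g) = g + 6*I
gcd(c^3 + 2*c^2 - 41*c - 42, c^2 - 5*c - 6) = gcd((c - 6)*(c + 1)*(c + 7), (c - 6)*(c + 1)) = c^2 - 5*c - 6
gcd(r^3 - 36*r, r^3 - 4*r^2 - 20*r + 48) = r - 6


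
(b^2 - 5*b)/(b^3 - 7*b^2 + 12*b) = (b - 5)/(b^2 - 7*b + 12)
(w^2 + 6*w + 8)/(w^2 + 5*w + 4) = (w + 2)/(w + 1)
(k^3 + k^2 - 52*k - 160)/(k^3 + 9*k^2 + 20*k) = (k - 8)/k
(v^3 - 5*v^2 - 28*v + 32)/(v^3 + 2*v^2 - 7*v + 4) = (v - 8)/(v - 1)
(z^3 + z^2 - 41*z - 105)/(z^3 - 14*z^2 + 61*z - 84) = (z^2 + 8*z + 15)/(z^2 - 7*z + 12)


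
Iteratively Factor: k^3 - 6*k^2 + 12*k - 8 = (k - 2)*(k^2 - 4*k + 4) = (k - 2)^2*(k - 2)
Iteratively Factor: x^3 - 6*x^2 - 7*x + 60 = (x - 5)*(x^2 - x - 12) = (x - 5)*(x - 4)*(x + 3)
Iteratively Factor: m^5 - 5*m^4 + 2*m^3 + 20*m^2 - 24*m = (m + 2)*(m^4 - 7*m^3 + 16*m^2 - 12*m) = (m - 2)*(m + 2)*(m^3 - 5*m^2 + 6*m) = m*(m - 2)*(m + 2)*(m^2 - 5*m + 6) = m*(m - 2)^2*(m + 2)*(m - 3)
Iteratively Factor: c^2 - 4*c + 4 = (c - 2)*(c - 2)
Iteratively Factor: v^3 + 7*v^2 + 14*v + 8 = (v + 1)*(v^2 + 6*v + 8) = (v + 1)*(v + 4)*(v + 2)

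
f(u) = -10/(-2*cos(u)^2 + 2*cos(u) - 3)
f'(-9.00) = 0.55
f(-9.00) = 1.54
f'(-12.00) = 0.99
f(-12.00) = 3.65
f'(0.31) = 0.65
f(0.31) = 3.44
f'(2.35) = -1.18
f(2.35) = 1.85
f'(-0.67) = -1.00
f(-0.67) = 3.76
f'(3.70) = 0.76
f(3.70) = 1.63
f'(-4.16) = -1.65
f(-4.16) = 2.17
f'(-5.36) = 0.52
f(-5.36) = 3.97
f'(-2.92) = 0.28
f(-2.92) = 1.46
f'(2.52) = -0.86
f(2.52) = 1.68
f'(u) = -10*(-4*sin(u)*cos(u) + 2*sin(u))/(-2*cos(u)^2 + 2*cos(u) - 3)^2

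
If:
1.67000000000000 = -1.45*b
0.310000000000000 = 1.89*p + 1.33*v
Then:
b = -1.15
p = 0.164021164021164 - 0.703703703703704*v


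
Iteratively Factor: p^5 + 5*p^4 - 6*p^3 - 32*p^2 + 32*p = (p + 4)*(p^4 + p^3 - 10*p^2 + 8*p) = (p - 2)*(p + 4)*(p^3 + 3*p^2 - 4*p) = (p - 2)*(p - 1)*(p + 4)*(p^2 + 4*p) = (p - 2)*(p - 1)*(p + 4)^2*(p)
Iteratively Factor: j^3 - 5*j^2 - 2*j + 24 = (j + 2)*(j^2 - 7*j + 12) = (j - 4)*(j + 2)*(j - 3)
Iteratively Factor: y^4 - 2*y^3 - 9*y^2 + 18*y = (y - 3)*(y^3 + y^2 - 6*y) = y*(y - 3)*(y^2 + y - 6) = y*(y - 3)*(y + 3)*(y - 2)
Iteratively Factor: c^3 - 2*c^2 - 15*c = (c - 5)*(c^2 + 3*c) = c*(c - 5)*(c + 3)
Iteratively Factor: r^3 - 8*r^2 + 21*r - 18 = (r - 2)*(r^2 - 6*r + 9) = (r - 3)*(r - 2)*(r - 3)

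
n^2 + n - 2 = (n - 1)*(n + 2)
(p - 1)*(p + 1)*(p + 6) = p^3 + 6*p^2 - p - 6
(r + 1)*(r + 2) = r^2 + 3*r + 2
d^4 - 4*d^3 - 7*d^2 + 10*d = d*(d - 5)*(d - 1)*(d + 2)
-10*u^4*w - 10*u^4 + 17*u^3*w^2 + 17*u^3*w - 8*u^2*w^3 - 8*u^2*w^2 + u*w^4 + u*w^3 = (-5*u + w)*(-2*u + w)*(-u + w)*(u*w + u)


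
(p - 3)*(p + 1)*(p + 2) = p^3 - 7*p - 6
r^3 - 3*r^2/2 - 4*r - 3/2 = (r - 3)*(r + 1/2)*(r + 1)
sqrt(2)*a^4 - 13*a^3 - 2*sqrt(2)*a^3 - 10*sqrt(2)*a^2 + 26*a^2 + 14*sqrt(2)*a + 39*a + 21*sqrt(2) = (a - 3)*(a + 1)*(a - 7*sqrt(2))*(sqrt(2)*a + 1)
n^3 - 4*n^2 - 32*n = n*(n - 8)*(n + 4)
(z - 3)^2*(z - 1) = z^3 - 7*z^2 + 15*z - 9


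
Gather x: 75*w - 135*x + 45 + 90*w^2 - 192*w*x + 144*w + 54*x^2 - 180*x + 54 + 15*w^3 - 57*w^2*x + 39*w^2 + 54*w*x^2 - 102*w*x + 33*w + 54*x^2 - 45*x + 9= 15*w^3 + 129*w^2 + 252*w + x^2*(54*w + 108) + x*(-57*w^2 - 294*w - 360) + 108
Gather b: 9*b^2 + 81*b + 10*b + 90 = 9*b^2 + 91*b + 90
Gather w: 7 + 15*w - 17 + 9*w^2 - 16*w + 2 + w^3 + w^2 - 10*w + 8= w^3 + 10*w^2 - 11*w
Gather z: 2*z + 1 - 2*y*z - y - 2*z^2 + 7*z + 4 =-y - 2*z^2 + z*(9 - 2*y) + 5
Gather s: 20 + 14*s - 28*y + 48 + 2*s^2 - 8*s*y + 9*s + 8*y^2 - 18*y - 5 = 2*s^2 + s*(23 - 8*y) + 8*y^2 - 46*y + 63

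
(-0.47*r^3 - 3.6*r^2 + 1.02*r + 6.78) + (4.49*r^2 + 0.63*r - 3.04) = -0.47*r^3 + 0.89*r^2 + 1.65*r + 3.74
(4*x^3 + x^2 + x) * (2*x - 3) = 8*x^4 - 10*x^3 - x^2 - 3*x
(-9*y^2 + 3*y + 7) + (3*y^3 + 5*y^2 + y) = 3*y^3 - 4*y^2 + 4*y + 7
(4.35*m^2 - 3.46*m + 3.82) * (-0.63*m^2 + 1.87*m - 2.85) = -2.7405*m^4 + 10.3143*m^3 - 21.2743*m^2 + 17.0044*m - 10.887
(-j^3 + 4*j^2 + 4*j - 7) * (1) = -j^3 + 4*j^2 + 4*j - 7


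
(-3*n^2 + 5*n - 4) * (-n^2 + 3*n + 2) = 3*n^4 - 14*n^3 + 13*n^2 - 2*n - 8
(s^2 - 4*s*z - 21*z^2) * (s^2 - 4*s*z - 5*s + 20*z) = s^4 - 8*s^3*z - 5*s^3 - 5*s^2*z^2 + 40*s^2*z + 84*s*z^3 + 25*s*z^2 - 420*z^3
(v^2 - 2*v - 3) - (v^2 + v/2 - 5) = 2 - 5*v/2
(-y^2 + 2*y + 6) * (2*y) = -2*y^3 + 4*y^2 + 12*y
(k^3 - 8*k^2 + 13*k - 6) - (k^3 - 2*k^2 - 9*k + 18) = -6*k^2 + 22*k - 24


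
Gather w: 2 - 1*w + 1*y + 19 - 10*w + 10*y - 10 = -11*w + 11*y + 11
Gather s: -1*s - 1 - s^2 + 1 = -s^2 - s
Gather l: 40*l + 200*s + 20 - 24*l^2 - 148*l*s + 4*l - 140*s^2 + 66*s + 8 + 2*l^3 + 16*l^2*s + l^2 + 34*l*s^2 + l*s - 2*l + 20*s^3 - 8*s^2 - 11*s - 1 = 2*l^3 + l^2*(16*s - 23) + l*(34*s^2 - 147*s + 42) + 20*s^3 - 148*s^2 + 255*s + 27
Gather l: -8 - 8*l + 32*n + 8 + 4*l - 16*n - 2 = -4*l + 16*n - 2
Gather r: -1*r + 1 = 1 - r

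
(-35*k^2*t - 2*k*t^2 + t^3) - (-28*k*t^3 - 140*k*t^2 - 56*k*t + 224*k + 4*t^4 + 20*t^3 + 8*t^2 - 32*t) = -35*k^2*t + 28*k*t^3 + 138*k*t^2 + 56*k*t - 224*k - 4*t^4 - 19*t^3 - 8*t^2 + 32*t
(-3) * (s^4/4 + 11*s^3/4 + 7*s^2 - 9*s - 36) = -3*s^4/4 - 33*s^3/4 - 21*s^2 + 27*s + 108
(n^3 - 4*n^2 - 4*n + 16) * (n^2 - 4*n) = n^5 - 8*n^4 + 12*n^3 + 32*n^2 - 64*n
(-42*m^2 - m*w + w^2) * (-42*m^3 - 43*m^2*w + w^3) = 1764*m^5 + 1848*m^4*w + m^3*w^2 - 85*m^2*w^3 - m*w^4 + w^5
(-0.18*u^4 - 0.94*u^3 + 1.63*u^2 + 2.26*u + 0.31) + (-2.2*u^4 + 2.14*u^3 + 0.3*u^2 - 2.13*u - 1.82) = -2.38*u^4 + 1.2*u^3 + 1.93*u^2 + 0.13*u - 1.51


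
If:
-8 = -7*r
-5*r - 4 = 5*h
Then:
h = -68/35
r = 8/7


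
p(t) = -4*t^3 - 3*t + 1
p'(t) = -12*t^2 - 3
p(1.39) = -13.91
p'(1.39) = -26.19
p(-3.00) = 118.00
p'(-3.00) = -111.00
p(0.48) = -0.88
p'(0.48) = -5.76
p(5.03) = -523.14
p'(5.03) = -306.61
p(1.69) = -23.38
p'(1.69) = -37.27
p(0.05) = 0.85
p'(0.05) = -3.03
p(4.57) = -394.49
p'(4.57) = -253.62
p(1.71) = -24.13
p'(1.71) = -38.09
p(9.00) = -2942.00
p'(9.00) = -975.00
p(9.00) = -2942.00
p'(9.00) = -975.00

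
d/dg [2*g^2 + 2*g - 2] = 4*g + 2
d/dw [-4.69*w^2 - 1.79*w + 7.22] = -9.38*w - 1.79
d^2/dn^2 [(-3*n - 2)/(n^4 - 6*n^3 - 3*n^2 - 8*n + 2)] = 2*(4*(3*n + 2)*(-2*n^3 + 9*n^2 + 3*n + 4)^2 + 3*(4*n^3 - 18*n^2 - 6*n - (3*n + 2)*(-2*n^2 + 6*n + 1) - 8)*(-n^4 + 6*n^3 + 3*n^2 + 8*n - 2))/(-n^4 + 6*n^3 + 3*n^2 + 8*n - 2)^3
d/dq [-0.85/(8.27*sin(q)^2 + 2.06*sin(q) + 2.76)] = (14.059*sin(q) + 1.751)*cos(q)/(8.27*sin(q)^2 + 2.06*sin(q) + 2.76)^2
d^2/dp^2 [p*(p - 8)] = 2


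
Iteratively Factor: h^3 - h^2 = (h)*(h^2 - h) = h*(h - 1)*(h)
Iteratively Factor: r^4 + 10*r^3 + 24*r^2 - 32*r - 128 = (r + 4)*(r^3 + 6*r^2 - 32) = (r + 4)^2*(r^2 + 2*r - 8) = (r - 2)*(r + 4)^2*(r + 4)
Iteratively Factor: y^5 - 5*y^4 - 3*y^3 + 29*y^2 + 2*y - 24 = (y + 2)*(y^4 - 7*y^3 + 11*y^2 + 7*y - 12) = (y - 3)*(y + 2)*(y^3 - 4*y^2 - y + 4) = (y - 3)*(y + 1)*(y + 2)*(y^2 - 5*y + 4) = (y - 3)*(y - 1)*(y + 1)*(y + 2)*(y - 4)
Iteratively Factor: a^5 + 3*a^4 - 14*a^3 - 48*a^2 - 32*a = (a + 4)*(a^4 - a^3 - 10*a^2 - 8*a) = (a + 2)*(a + 4)*(a^3 - 3*a^2 - 4*a) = (a - 4)*(a + 2)*(a + 4)*(a^2 + a) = a*(a - 4)*(a + 2)*(a + 4)*(a + 1)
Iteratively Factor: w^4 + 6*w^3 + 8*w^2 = (w + 2)*(w^3 + 4*w^2) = (w + 2)*(w + 4)*(w^2) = w*(w + 2)*(w + 4)*(w)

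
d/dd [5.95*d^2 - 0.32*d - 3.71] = 11.9*d - 0.32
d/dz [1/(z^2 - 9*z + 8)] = (9 - 2*z)/(z^2 - 9*z + 8)^2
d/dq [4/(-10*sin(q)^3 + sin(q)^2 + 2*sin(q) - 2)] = 8*(15*sin(q)^2 - sin(q) - 1)*cos(q)/(10*sin(q)^3 - sin(q)^2 - 2*sin(q) + 2)^2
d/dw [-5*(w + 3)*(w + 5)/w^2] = 10*(4*w + 15)/w^3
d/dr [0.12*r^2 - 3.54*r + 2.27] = 0.24*r - 3.54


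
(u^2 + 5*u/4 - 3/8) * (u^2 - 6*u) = u^4 - 19*u^3/4 - 63*u^2/8 + 9*u/4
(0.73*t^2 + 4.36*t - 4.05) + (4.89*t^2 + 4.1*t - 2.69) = 5.62*t^2 + 8.46*t - 6.74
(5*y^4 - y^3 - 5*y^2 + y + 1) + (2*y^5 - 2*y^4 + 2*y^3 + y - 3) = 2*y^5 + 3*y^4 + y^3 - 5*y^2 + 2*y - 2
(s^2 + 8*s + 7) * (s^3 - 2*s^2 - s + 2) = s^5 + 6*s^4 - 10*s^3 - 20*s^2 + 9*s + 14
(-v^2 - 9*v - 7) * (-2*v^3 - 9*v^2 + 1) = 2*v^5 + 27*v^4 + 95*v^3 + 62*v^2 - 9*v - 7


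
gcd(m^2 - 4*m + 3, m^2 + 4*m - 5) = m - 1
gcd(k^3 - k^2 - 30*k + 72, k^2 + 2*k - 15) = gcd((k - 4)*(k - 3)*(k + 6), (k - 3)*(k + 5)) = k - 3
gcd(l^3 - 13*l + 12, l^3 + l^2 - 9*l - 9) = l - 3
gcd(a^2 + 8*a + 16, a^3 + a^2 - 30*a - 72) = a + 4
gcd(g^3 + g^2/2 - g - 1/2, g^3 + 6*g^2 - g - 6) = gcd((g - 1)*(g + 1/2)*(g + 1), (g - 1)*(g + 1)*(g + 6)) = g^2 - 1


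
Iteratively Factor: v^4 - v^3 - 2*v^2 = (v)*(v^3 - v^2 - 2*v) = v*(v + 1)*(v^2 - 2*v) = v^2*(v + 1)*(v - 2)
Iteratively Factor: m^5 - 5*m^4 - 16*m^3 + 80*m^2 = (m + 4)*(m^4 - 9*m^3 + 20*m^2) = (m - 5)*(m + 4)*(m^3 - 4*m^2) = m*(m - 5)*(m + 4)*(m^2 - 4*m) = m*(m - 5)*(m - 4)*(m + 4)*(m)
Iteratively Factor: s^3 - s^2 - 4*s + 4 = (s - 1)*(s^2 - 4) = (s - 1)*(s + 2)*(s - 2)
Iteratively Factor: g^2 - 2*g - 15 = (g + 3)*(g - 5)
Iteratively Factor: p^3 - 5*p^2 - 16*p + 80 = (p - 5)*(p^2 - 16) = (p - 5)*(p + 4)*(p - 4)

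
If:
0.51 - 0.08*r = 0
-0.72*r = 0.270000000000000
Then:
No Solution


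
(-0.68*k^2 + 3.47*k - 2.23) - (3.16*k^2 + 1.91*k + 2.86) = -3.84*k^2 + 1.56*k - 5.09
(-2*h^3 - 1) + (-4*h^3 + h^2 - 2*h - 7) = -6*h^3 + h^2 - 2*h - 8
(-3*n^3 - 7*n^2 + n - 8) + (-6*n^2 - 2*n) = -3*n^3 - 13*n^2 - n - 8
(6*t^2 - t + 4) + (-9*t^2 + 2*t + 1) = -3*t^2 + t + 5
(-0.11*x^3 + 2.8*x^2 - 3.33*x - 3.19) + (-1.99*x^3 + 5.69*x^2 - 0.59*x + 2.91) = -2.1*x^3 + 8.49*x^2 - 3.92*x - 0.28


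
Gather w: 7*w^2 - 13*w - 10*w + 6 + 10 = 7*w^2 - 23*w + 16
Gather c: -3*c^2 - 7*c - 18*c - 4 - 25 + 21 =-3*c^2 - 25*c - 8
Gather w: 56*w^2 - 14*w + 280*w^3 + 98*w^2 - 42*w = 280*w^3 + 154*w^2 - 56*w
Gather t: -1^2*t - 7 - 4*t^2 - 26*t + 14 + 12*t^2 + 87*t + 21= 8*t^2 + 60*t + 28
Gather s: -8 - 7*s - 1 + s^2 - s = s^2 - 8*s - 9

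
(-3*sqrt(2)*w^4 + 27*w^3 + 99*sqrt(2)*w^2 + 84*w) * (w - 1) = -3*sqrt(2)*w^5 + 3*sqrt(2)*w^4 + 27*w^4 - 27*w^3 + 99*sqrt(2)*w^3 - 99*sqrt(2)*w^2 + 84*w^2 - 84*w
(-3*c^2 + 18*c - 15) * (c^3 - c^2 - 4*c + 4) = -3*c^5 + 21*c^4 - 21*c^3 - 69*c^2 + 132*c - 60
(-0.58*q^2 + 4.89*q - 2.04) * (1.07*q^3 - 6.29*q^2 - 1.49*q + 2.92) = -0.6206*q^5 + 8.8805*q^4 - 32.0767*q^3 + 3.8519*q^2 + 17.3184*q - 5.9568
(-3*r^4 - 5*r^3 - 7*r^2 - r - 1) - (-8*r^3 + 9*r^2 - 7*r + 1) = -3*r^4 + 3*r^3 - 16*r^2 + 6*r - 2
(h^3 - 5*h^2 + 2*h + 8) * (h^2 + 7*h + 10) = h^5 + 2*h^4 - 23*h^3 - 28*h^2 + 76*h + 80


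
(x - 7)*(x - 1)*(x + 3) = x^3 - 5*x^2 - 17*x + 21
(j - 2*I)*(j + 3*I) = j^2 + I*j + 6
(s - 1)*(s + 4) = s^2 + 3*s - 4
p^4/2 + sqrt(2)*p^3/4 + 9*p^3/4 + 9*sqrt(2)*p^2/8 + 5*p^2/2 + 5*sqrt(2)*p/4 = p*(p/2 + 1)*(p + 5/2)*(p + sqrt(2)/2)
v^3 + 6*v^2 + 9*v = v*(v + 3)^2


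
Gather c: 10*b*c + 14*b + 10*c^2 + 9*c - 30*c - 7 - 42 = 14*b + 10*c^2 + c*(10*b - 21) - 49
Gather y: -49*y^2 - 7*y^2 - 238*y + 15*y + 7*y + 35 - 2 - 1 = -56*y^2 - 216*y + 32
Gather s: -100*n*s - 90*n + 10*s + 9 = -90*n + s*(10 - 100*n) + 9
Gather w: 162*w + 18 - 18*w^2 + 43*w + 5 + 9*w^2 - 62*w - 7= -9*w^2 + 143*w + 16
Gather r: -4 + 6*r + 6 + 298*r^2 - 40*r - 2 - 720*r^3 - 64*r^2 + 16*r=-720*r^3 + 234*r^2 - 18*r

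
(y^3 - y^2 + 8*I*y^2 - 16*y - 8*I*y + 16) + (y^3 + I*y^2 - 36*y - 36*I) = 2*y^3 - y^2 + 9*I*y^2 - 52*y - 8*I*y + 16 - 36*I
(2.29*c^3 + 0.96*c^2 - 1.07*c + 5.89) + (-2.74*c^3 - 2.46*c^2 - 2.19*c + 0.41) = -0.45*c^3 - 1.5*c^2 - 3.26*c + 6.3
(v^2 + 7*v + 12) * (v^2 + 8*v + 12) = v^4 + 15*v^3 + 80*v^2 + 180*v + 144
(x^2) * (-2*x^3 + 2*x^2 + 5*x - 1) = -2*x^5 + 2*x^4 + 5*x^3 - x^2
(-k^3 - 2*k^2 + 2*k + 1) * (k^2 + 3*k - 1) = -k^5 - 5*k^4 - 3*k^3 + 9*k^2 + k - 1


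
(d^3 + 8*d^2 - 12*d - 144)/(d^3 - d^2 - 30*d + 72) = (d + 6)/(d - 3)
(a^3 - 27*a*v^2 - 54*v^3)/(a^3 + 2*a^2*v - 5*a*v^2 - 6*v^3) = (-a^2 + 3*a*v + 18*v^2)/(-a^2 + a*v + 2*v^2)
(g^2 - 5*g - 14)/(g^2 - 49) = (g + 2)/(g + 7)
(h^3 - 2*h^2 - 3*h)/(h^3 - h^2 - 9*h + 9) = h*(h + 1)/(h^2 + 2*h - 3)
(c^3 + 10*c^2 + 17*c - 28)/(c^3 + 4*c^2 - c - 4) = (c + 7)/(c + 1)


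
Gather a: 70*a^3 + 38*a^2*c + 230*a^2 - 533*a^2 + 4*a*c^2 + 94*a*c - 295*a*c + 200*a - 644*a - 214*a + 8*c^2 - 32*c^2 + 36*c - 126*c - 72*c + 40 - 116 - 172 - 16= 70*a^3 + a^2*(38*c - 303) + a*(4*c^2 - 201*c - 658) - 24*c^2 - 162*c - 264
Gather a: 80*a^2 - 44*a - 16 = 80*a^2 - 44*a - 16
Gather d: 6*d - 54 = 6*d - 54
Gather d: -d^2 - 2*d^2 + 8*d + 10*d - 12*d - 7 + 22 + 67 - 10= -3*d^2 + 6*d + 72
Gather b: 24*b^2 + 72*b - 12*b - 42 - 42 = 24*b^2 + 60*b - 84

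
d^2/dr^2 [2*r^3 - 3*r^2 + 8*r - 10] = 12*r - 6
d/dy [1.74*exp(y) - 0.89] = 1.74*exp(y)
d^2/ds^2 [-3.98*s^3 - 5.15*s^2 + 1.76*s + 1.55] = -23.88*s - 10.3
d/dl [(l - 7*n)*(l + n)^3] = 4*(l - 5*n)*(l + n)^2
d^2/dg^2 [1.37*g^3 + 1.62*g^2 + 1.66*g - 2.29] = 8.22*g + 3.24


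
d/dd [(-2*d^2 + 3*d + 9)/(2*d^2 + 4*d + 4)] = (-7*d^2 - 26*d - 12)/(2*(d^4 + 4*d^3 + 8*d^2 + 8*d + 4))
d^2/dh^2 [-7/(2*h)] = -7/h^3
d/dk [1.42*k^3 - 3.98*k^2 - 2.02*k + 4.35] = 4.26*k^2 - 7.96*k - 2.02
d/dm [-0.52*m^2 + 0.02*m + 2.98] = 0.02 - 1.04*m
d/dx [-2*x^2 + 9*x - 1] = 9 - 4*x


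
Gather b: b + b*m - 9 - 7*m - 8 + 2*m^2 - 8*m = b*(m + 1) + 2*m^2 - 15*m - 17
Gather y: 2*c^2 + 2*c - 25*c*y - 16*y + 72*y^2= 2*c^2 + 2*c + 72*y^2 + y*(-25*c - 16)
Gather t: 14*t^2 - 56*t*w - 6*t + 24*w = 14*t^2 + t*(-56*w - 6) + 24*w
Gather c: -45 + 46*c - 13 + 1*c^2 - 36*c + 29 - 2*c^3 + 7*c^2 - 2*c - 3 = -2*c^3 + 8*c^2 + 8*c - 32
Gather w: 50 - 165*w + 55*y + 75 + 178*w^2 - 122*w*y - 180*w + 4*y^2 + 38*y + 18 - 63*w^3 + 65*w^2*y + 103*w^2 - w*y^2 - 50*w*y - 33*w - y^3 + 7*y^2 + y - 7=-63*w^3 + w^2*(65*y + 281) + w*(-y^2 - 172*y - 378) - y^3 + 11*y^2 + 94*y + 136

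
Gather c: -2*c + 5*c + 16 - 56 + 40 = 3*c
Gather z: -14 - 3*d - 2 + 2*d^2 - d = 2*d^2 - 4*d - 16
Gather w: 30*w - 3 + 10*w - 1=40*w - 4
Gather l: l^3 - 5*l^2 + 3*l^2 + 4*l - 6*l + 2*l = l^3 - 2*l^2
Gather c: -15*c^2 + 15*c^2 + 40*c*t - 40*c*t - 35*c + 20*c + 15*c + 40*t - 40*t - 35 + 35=0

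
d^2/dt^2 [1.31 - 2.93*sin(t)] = 2.93*sin(t)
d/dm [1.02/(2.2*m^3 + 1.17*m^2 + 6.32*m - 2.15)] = (-6.732*m^2 - 2.3868*m - 6.4464)/(2.2*m^3 + 1.17*m^2 + 6.32*m - 2.15)^2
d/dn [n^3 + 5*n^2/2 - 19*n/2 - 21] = 3*n^2 + 5*n - 19/2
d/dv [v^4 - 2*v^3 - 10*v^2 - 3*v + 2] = 4*v^3 - 6*v^2 - 20*v - 3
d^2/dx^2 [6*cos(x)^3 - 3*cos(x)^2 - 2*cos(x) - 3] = -5*cos(x)/2 + 6*cos(2*x) - 27*cos(3*x)/2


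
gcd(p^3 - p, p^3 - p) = p^3 - p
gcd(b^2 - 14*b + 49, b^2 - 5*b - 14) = b - 7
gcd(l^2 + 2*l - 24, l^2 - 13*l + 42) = 1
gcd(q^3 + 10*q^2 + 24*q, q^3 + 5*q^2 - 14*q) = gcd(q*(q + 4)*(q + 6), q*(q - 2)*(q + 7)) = q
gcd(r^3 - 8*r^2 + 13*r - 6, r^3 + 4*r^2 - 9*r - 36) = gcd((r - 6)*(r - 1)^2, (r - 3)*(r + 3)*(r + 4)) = 1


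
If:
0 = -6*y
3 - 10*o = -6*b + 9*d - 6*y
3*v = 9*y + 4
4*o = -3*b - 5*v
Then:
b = -4*o/3 - 20/9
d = -2*o - 31/27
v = 4/3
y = 0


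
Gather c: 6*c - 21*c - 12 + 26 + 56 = 70 - 15*c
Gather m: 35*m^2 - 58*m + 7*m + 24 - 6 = 35*m^2 - 51*m + 18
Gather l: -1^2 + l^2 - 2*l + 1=l^2 - 2*l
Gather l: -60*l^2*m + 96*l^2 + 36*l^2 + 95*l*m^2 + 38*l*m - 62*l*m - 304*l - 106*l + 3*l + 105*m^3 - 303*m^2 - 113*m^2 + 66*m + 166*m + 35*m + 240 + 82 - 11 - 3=l^2*(132 - 60*m) + l*(95*m^2 - 24*m - 407) + 105*m^3 - 416*m^2 + 267*m + 308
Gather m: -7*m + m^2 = m^2 - 7*m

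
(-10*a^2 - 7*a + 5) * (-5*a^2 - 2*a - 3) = 50*a^4 + 55*a^3 + 19*a^2 + 11*a - 15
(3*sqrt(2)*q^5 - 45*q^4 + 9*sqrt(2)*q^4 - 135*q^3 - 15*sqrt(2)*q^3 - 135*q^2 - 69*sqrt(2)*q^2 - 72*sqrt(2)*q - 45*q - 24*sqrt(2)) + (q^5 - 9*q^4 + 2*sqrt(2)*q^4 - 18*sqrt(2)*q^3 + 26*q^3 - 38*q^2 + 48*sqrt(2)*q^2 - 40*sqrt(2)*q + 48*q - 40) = q^5 + 3*sqrt(2)*q^5 - 54*q^4 + 11*sqrt(2)*q^4 - 109*q^3 - 33*sqrt(2)*q^3 - 173*q^2 - 21*sqrt(2)*q^2 - 112*sqrt(2)*q + 3*q - 40 - 24*sqrt(2)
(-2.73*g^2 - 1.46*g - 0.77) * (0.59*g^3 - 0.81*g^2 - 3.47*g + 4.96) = -1.6107*g^5 + 1.3499*g^4 + 10.2014*g^3 - 7.8509*g^2 - 4.5697*g - 3.8192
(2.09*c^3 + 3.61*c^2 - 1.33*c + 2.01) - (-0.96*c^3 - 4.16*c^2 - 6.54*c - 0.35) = 3.05*c^3 + 7.77*c^2 + 5.21*c + 2.36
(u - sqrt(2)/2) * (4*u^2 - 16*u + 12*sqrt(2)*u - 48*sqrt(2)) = 4*u^3 - 16*u^2 + 10*sqrt(2)*u^2 - 40*sqrt(2)*u - 12*u + 48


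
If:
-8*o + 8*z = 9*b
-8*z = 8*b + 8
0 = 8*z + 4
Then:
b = -1/2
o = 1/16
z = -1/2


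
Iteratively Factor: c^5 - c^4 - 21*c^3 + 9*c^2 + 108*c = (c + 3)*(c^4 - 4*c^3 - 9*c^2 + 36*c) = c*(c + 3)*(c^3 - 4*c^2 - 9*c + 36) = c*(c + 3)^2*(c^2 - 7*c + 12) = c*(c - 3)*(c + 3)^2*(c - 4)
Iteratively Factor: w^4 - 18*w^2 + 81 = (w - 3)*(w^3 + 3*w^2 - 9*w - 27) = (w - 3)*(w + 3)*(w^2 - 9) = (w - 3)*(w + 3)^2*(w - 3)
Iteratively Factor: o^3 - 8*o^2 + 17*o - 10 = (o - 1)*(o^2 - 7*o + 10) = (o - 5)*(o - 1)*(o - 2)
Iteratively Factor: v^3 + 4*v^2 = (v)*(v^2 + 4*v) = v^2*(v + 4)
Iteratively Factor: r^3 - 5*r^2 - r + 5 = (r - 1)*(r^2 - 4*r - 5) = (r - 1)*(r + 1)*(r - 5)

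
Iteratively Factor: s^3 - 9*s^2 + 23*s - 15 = (s - 3)*(s^2 - 6*s + 5) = (s - 5)*(s - 3)*(s - 1)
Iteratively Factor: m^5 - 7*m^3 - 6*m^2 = (m + 1)*(m^4 - m^3 - 6*m^2) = (m - 3)*(m + 1)*(m^3 + 2*m^2) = m*(m - 3)*(m + 1)*(m^2 + 2*m) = m*(m - 3)*(m + 1)*(m + 2)*(m)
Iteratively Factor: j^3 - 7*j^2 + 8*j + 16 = (j - 4)*(j^2 - 3*j - 4) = (j - 4)*(j + 1)*(j - 4)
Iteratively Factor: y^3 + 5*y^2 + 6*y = (y + 3)*(y^2 + 2*y) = (y + 2)*(y + 3)*(y)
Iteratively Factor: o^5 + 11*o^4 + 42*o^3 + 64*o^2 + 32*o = (o)*(o^4 + 11*o^3 + 42*o^2 + 64*o + 32) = o*(o + 1)*(o^3 + 10*o^2 + 32*o + 32) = o*(o + 1)*(o + 4)*(o^2 + 6*o + 8) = o*(o + 1)*(o + 4)^2*(o + 2)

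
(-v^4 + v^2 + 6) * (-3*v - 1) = 3*v^5 + v^4 - 3*v^3 - v^2 - 18*v - 6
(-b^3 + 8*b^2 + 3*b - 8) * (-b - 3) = b^4 - 5*b^3 - 27*b^2 - b + 24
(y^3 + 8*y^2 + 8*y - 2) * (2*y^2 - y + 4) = 2*y^5 + 15*y^4 + 12*y^3 + 20*y^2 + 34*y - 8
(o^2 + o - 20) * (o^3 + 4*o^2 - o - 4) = o^5 + 5*o^4 - 17*o^3 - 85*o^2 + 16*o + 80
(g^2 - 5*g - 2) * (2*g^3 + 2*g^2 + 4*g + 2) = 2*g^5 - 8*g^4 - 10*g^3 - 22*g^2 - 18*g - 4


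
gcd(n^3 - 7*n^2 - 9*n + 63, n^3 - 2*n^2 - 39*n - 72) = n + 3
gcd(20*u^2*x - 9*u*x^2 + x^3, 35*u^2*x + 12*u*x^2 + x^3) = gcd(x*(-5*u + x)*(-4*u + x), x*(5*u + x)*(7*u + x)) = x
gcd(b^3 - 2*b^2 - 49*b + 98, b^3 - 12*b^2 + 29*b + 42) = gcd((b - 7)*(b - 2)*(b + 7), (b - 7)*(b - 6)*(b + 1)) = b - 7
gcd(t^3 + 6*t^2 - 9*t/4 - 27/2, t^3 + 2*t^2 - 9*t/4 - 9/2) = t^2 - 9/4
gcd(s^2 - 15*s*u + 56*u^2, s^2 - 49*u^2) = s - 7*u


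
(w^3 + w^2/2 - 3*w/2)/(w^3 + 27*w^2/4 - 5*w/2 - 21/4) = 2*w*(2*w + 3)/(4*w^2 + 31*w + 21)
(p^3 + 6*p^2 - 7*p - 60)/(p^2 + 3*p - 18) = (p^2 + 9*p + 20)/(p + 6)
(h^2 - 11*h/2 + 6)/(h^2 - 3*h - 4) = (h - 3/2)/(h + 1)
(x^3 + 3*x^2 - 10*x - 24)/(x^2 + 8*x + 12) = (x^2 + x - 12)/(x + 6)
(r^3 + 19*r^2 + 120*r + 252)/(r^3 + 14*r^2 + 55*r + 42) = (r + 6)/(r + 1)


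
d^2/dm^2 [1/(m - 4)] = 2/(m - 4)^3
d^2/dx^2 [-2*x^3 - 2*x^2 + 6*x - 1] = -12*x - 4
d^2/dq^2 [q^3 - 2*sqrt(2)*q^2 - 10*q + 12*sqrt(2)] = 6*q - 4*sqrt(2)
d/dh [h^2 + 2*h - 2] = 2*h + 2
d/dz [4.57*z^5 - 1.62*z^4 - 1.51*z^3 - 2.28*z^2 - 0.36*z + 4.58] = 22.85*z^4 - 6.48*z^3 - 4.53*z^2 - 4.56*z - 0.36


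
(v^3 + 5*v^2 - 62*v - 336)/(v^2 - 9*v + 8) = (v^2 + 13*v + 42)/(v - 1)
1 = 1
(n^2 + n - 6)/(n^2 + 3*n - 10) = (n + 3)/(n + 5)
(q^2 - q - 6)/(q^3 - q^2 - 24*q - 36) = (q - 3)/(q^2 - 3*q - 18)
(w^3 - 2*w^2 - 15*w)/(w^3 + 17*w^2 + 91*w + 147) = w*(w - 5)/(w^2 + 14*w + 49)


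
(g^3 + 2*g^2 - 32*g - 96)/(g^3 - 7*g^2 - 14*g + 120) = (g + 4)/(g - 5)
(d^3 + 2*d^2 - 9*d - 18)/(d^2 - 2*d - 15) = (d^2 - d - 6)/(d - 5)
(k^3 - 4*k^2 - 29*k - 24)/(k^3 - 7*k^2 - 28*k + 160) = (k^2 + 4*k + 3)/(k^2 + k - 20)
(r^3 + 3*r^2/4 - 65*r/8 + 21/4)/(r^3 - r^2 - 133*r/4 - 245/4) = (4*r^2 - 11*r + 6)/(2*(2*r^2 - 9*r - 35))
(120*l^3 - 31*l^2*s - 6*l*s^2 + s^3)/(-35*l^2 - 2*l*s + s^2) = (24*l^2 - 11*l*s + s^2)/(-7*l + s)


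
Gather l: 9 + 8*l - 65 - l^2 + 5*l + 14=-l^2 + 13*l - 42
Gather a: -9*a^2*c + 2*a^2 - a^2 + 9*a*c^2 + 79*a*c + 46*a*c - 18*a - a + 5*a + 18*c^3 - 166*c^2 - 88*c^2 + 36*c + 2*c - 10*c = a^2*(1 - 9*c) + a*(9*c^2 + 125*c - 14) + 18*c^3 - 254*c^2 + 28*c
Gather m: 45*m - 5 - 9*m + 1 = 36*m - 4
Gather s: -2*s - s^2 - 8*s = -s^2 - 10*s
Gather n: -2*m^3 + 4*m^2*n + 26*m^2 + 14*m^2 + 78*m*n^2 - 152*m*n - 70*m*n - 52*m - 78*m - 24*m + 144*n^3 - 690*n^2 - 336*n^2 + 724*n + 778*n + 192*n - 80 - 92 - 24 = -2*m^3 + 40*m^2 - 154*m + 144*n^3 + n^2*(78*m - 1026) + n*(4*m^2 - 222*m + 1694) - 196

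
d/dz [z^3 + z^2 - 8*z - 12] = 3*z^2 + 2*z - 8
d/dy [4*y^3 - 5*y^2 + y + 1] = 12*y^2 - 10*y + 1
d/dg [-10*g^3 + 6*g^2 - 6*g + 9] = -30*g^2 + 12*g - 6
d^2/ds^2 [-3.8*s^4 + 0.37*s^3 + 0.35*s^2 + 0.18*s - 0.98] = -45.6*s^2 + 2.22*s + 0.7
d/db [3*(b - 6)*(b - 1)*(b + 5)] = 9*b^2 - 12*b - 87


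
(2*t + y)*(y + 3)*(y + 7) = 2*t*y^2 + 20*t*y + 42*t + y^3 + 10*y^2 + 21*y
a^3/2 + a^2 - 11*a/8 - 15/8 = (a/2 + 1/2)*(a - 3/2)*(a + 5/2)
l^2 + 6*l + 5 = (l + 1)*(l + 5)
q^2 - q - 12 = (q - 4)*(q + 3)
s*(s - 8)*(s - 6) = s^3 - 14*s^2 + 48*s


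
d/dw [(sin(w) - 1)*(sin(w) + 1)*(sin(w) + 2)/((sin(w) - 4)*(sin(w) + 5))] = (sin(w)^4 + 2*sin(w)^3 - 57*sin(w)^2 - 76*sin(w) + 22)*cos(w)/((sin(w) - 4)^2*(sin(w) + 5)^2)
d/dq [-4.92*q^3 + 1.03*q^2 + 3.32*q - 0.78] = -14.76*q^2 + 2.06*q + 3.32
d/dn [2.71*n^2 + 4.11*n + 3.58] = 5.42*n + 4.11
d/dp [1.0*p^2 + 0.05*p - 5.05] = 2.0*p + 0.05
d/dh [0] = 0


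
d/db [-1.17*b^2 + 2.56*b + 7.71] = 2.56 - 2.34*b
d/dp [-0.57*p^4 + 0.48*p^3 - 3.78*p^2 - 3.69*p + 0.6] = -2.28*p^3 + 1.44*p^2 - 7.56*p - 3.69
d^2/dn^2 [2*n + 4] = 0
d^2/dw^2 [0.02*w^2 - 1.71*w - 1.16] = 0.0400000000000000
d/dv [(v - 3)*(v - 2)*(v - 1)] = 3*v^2 - 12*v + 11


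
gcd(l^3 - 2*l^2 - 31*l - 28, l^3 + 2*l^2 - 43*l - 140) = l^2 - 3*l - 28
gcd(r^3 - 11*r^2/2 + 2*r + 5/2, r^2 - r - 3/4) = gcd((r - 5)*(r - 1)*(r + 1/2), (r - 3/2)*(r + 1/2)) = r + 1/2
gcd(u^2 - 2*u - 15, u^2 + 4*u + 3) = u + 3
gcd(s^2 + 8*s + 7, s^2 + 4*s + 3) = s + 1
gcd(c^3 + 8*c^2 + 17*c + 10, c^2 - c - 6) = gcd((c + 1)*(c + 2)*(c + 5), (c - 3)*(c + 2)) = c + 2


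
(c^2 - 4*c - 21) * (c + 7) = c^3 + 3*c^2 - 49*c - 147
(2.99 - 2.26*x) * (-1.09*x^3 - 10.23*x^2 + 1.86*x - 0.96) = 2.4634*x^4 + 19.8607*x^3 - 34.7913*x^2 + 7.731*x - 2.8704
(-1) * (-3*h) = 3*h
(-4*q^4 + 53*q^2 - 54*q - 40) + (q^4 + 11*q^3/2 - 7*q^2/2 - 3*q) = -3*q^4 + 11*q^3/2 + 99*q^2/2 - 57*q - 40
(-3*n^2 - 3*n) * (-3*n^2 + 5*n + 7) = 9*n^4 - 6*n^3 - 36*n^2 - 21*n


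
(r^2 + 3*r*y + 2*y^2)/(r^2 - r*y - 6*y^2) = (-r - y)/(-r + 3*y)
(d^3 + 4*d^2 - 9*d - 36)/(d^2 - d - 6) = (d^2 + 7*d + 12)/(d + 2)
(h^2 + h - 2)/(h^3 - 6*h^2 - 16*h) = (h - 1)/(h*(h - 8))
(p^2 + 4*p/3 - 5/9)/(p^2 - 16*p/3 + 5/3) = (p + 5/3)/(p - 5)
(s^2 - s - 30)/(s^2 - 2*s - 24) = (s + 5)/(s + 4)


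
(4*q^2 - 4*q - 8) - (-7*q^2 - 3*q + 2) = 11*q^2 - q - 10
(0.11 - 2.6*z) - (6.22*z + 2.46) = -8.82*z - 2.35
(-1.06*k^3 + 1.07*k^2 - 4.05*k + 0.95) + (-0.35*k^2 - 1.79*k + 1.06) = -1.06*k^3 + 0.72*k^2 - 5.84*k + 2.01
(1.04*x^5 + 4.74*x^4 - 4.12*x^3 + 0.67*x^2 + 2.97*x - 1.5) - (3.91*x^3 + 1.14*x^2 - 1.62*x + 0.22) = 1.04*x^5 + 4.74*x^4 - 8.03*x^3 - 0.47*x^2 + 4.59*x - 1.72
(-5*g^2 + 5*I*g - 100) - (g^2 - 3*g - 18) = -6*g^2 + 3*g + 5*I*g - 82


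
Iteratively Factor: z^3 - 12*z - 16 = (z - 4)*(z^2 + 4*z + 4) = (z - 4)*(z + 2)*(z + 2)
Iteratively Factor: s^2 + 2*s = (s + 2)*(s)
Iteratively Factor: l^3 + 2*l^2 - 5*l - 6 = (l - 2)*(l^2 + 4*l + 3) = (l - 2)*(l + 3)*(l + 1)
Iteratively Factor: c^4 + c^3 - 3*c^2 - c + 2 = (c - 1)*(c^3 + 2*c^2 - c - 2) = (c - 1)*(c + 2)*(c^2 - 1) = (c - 1)^2*(c + 2)*(c + 1)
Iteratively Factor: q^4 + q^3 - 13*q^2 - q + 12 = (q + 1)*(q^3 - 13*q + 12) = (q + 1)*(q + 4)*(q^2 - 4*q + 3) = (q - 3)*(q + 1)*(q + 4)*(q - 1)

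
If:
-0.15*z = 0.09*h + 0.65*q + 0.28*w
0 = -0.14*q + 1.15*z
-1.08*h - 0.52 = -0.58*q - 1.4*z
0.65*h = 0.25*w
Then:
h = -0.26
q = 0.32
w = -0.68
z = 0.04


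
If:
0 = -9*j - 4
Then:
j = -4/9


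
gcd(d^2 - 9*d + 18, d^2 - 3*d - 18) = d - 6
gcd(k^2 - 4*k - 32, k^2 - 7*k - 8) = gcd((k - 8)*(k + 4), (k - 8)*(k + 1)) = k - 8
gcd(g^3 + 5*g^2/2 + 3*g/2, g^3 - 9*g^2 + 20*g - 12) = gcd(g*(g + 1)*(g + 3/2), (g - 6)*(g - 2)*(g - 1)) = 1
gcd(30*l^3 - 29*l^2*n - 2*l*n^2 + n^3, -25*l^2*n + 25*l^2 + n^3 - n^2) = 5*l + n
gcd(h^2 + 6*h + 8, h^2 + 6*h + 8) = h^2 + 6*h + 8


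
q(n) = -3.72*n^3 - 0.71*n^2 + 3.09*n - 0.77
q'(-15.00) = -2486.61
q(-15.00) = 12348.13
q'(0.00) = 3.09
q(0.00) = -0.77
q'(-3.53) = -130.96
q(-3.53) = 143.11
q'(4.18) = -197.84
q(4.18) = -271.95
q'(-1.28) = -13.38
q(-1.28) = 1.91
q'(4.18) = -197.84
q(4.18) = -271.95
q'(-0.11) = 3.11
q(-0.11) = -1.11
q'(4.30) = -209.36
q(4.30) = -296.38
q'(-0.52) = 0.81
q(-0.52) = -2.05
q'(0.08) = 2.90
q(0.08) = -0.53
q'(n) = -11.16*n^2 - 1.42*n + 3.09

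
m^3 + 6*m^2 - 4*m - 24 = (m - 2)*(m + 2)*(m + 6)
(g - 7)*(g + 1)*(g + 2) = g^3 - 4*g^2 - 19*g - 14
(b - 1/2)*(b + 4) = b^2 + 7*b/2 - 2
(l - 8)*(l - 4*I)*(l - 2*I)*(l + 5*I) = l^4 - 8*l^3 - I*l^3 + 22*l^2 + 8*I*l^2 - 176*l - 40*I*l + 320*I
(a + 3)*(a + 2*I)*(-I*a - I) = -I*a^3 + 2*a^2 - 4*I*a^2 + 8*a - 3*I*a + 6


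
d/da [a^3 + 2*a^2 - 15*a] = 3*a^2 + 4*a - 15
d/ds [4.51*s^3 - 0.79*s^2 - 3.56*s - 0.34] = 13.53*s^2 - 1.58*s - 3.56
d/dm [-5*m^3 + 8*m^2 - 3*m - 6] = -15*m^2 + 16*m - 3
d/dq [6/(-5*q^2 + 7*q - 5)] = 6*(10*q - 7)/(5*q^2 - 7*q + 5)^2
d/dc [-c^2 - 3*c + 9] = -2*c - 3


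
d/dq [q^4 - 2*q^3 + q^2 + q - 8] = 4*q^3 - 6*q^2 + 2*q + 1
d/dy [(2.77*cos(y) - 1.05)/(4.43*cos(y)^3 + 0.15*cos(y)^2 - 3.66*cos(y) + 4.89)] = (24.5422*cos(y)^3 - 13.539*cos(y)^2 - 0.315*cos(y) - 9.7023)*sin(y)/(19.6249*cos(y)^6 + 1.329*cos(y)^5 - 32.4051*cos(y)^4 + 42.2274*cos(y)^3 + 14.8626*cos(y)^2 - 35.7948*cos(y) + 23.9121)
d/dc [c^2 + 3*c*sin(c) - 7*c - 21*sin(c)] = 3*c*cos(c) + 2*c + 3*sin(c) - 21*cos(c) - 7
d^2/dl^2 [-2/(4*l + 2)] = -8/(2*l + 1)^3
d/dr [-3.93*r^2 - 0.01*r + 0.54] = -7.86*r - 0.01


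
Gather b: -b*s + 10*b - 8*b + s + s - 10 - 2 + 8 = b*(2 - s) + 2*s - 4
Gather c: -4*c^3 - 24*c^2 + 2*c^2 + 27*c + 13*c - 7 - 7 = -4*c^3 - 22*c^2 + 40*c - 14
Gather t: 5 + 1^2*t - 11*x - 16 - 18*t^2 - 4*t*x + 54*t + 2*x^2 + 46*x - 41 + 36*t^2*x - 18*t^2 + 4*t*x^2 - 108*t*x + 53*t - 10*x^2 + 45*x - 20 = t^2*(36*x - 36) + t*(4*x^2 - 112*x + 108) - 8*x^2 + 80*x - 72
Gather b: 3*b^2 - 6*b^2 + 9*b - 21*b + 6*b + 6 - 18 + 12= -3*b^2 - 6*b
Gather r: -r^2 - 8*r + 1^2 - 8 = -r^2 - 8*r - 7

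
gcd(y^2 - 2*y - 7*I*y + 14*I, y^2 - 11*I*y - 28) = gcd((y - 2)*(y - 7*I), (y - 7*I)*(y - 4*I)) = y - 7*I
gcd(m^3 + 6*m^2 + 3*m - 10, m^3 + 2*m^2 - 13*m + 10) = m^2 + 4*m - 5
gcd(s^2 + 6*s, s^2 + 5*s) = s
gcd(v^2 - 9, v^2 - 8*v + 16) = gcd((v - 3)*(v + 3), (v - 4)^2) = 1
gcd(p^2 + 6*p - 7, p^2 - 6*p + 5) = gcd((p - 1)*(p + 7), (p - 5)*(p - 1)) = p - 1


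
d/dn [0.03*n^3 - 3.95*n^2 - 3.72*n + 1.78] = 0.09*n^2 - 7.9*n - 3.72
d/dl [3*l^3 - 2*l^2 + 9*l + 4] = 9*l^2 - 4*l + 9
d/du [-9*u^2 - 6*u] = -18*u - 6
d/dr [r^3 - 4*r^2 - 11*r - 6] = 3*r^2 - 8*r - 11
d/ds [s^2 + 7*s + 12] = 2*s + 7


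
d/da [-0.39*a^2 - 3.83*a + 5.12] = -0.78*a - 3.83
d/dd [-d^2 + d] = 1 - 2*d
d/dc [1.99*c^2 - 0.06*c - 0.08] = 3.98*c - 0.06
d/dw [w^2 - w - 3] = 2*w - 1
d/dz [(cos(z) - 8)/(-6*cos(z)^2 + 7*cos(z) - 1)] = (6*sin(z)^2 + 96*cos(z) - 61)*sin(z)/(6*cos(z)^2 - 7*cos(z) + 1)^2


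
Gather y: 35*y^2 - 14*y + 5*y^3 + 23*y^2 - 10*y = 5*y^3 + 58*y^2 - 24*y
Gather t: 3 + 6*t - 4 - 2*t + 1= 4*t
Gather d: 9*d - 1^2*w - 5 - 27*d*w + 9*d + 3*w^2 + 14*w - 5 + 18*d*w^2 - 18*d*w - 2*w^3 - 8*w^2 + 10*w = d*(18*w^2 - 45*w + 18) - 2*w^3 - 5*w^2 + 23*w - 10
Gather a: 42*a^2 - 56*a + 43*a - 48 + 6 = 42*a^2 - 13*a - 42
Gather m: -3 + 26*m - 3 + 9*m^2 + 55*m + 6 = 9*m^2 + 81*m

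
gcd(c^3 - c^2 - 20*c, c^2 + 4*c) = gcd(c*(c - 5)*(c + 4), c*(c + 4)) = c^2 + 4*c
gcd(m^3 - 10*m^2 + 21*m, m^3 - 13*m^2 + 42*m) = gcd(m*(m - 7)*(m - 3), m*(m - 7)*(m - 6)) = m^2 - 7*m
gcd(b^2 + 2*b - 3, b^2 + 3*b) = b + 3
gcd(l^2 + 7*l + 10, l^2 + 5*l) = l + 5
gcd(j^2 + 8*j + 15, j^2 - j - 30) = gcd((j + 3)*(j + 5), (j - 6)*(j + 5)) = j + 5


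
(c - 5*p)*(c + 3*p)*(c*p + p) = c^3*p - 2*c^2*p^2 + c^2*p - 15*c*p^3 - 2*c*p^2 - 15*p^3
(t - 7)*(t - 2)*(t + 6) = t^3 - 3*t^2 - 40*t + 84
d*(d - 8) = d^2 - 8*d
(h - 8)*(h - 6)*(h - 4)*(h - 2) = h^4 - 20*h^3 + 140*h^2 - 400*h + 384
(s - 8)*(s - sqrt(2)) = s^2 - 8*s - sqrt(2)*s + 8*sqrt(2)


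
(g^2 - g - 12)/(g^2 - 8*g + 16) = (g + 3)/(g - 4)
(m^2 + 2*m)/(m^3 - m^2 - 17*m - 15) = m*(m + 2)/(m^3 - m^2 - 17*m - 15)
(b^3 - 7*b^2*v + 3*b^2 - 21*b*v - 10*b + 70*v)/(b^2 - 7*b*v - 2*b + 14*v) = b + 5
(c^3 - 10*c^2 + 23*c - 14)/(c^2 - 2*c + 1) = (c^2 - 9*c + 14)/(c - 1)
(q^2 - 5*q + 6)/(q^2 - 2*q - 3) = (q - 2)/(q + 1)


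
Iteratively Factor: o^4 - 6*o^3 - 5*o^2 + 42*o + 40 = (o - 5)*(o^3 - o^2 - 10*o - 8) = (o - 5)*(o + 1)*(o^2 - 2*o - 8) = (o - 5)*(o + 1)*(o + 2)*(o - 4)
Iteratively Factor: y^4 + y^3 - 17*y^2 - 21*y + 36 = (y - 4)*(y^3 + 5*y^2 + 3*y - 9) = (y - 4)*(y + 3)*(y^2 + 2*y - 3) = (y - 4)*(y + 3)^2*(y - 1)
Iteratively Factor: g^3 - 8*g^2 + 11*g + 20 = (g - 5)*(g^2 - 3*g - 4) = (g - 5)*(g + 1)*(g - 4)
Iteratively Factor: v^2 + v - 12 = (v - 3)*(v + 4)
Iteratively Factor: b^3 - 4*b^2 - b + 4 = (b - 4)*(b^2 - 1) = (b - 4)*(b + 1)*(b - 1)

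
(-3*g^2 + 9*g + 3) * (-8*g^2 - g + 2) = 24*g^4 - 69*g^3 - 39*g^2 + 15*g + 6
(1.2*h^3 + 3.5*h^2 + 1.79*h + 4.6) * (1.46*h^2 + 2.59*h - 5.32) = 1.752*h^5 + 8.218*h^4 + 5.2944*h^3 - 7.2679*h^2 + 2.3912*h - 24.472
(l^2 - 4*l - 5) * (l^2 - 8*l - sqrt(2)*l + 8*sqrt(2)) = l^4 - 12*l^3 - sqrt(2)*l^3 + 12*sqrt(2)*l^2 + 27*l^2 - 27*sqrt(2)*l + 40*l - 40*sqrt(2)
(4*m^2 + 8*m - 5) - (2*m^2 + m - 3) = 2*m^2 + 7*m - 2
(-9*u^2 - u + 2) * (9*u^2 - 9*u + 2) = -81*u^4 + 72*u^3 + 9*u^2 - 20*u + 4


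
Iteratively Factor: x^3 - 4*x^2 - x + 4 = (x - 1)*(x^2 - 3*x - 4) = (x - 1)*(x + 1)*(x - 4)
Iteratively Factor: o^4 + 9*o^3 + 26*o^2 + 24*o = (o + 4)*(o^3 + 5*o^2 + 6*o) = (o + 2)*(o + 4)*(o^2 + 3*o) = o*(o + 2)*(o + 4)*(o + 3)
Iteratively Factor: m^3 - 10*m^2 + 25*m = (m - 5)*(m^2 - 5*m) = m*(m - 5)*(m - 5)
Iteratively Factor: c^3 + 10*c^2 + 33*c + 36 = (c + 3)*(c^2 + 7*c + 12) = (c + 3)^2*(c + 4)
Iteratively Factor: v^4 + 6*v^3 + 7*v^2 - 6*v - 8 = (v + 4)*(v^3 + 2*v^2 - v - 2) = (v + 2)*(v + 4)*(v^2 - 1) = (v + 1)*(v + 2)*(v + 4)*(v - 1)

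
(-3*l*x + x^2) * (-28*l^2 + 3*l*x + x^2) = 84*l^3*x - 37*l^2*x^2 + x^4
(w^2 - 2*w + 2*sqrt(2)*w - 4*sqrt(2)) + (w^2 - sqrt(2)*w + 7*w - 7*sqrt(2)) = 2*w^2 + sqrt(2)*w + 5*w - 11*sqrt(2)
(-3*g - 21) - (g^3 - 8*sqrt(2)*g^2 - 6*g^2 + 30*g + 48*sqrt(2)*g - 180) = -g^3 + 6*g^2 + 8*sqrt(2)*g^2 - 48*sqrt(2)*g - 33*g + 159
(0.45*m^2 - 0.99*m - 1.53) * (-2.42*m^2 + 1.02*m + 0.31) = -1.089*m^4 + 2.8548*m^3 + 2.8323*m^2 - 1.8675*m - 0.4743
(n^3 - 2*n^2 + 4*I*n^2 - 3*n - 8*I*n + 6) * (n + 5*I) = n^4 - 2*n^3 + 9*I*n^3 - 23*n^2 - 18*I*n^2 + 46*n - 15*I*n + 30*I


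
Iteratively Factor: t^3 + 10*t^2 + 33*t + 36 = (t + 4)*(t^2 + 6*t + 9) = (t + 3)*(t + 4)*(t + 3)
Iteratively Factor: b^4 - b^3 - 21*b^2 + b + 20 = (b - 5)*(b^3 + 4*b^2 - b - 4) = (b - 5)*(b - 1)*(b^2 + 5*b + 4) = (b - 5)*(b - 1)*(b + 1)*(b + 4)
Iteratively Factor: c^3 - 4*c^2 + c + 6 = (c - 2)*(c^2 - 2*c - 3) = (c - 3)*(c - 2)*(c + 1)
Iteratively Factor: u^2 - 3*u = (u)*(u - 3)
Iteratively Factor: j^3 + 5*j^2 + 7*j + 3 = (j + 1)*(j^2 + 4*j + 3) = (j + 1)*(j + 3)*(j + 1)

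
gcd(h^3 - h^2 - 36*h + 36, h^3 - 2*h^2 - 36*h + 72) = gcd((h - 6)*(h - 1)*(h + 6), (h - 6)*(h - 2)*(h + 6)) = h^2 - 36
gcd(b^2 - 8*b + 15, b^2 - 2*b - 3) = b - 3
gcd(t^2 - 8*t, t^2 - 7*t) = t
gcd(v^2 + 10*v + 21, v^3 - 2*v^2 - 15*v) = v + 3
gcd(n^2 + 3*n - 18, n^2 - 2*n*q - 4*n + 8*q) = 1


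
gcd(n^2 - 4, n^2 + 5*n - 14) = n - 2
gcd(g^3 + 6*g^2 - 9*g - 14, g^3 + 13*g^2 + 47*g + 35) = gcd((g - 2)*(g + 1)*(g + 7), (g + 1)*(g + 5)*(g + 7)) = g^2 + 8*g + 7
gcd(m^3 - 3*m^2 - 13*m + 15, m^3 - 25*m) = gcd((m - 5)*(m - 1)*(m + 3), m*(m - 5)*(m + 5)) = m - 5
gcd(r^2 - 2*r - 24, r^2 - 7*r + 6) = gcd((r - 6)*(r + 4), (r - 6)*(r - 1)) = r - 6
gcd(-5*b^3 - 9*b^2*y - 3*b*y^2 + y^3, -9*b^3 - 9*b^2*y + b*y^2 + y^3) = b + y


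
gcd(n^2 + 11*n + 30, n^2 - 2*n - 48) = n + 6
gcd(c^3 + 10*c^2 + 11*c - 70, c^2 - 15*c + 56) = 1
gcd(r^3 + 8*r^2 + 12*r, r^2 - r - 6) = r + 2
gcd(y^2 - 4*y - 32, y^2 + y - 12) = y + 4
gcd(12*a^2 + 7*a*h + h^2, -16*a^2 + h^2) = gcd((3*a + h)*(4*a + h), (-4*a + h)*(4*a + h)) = 4*a + h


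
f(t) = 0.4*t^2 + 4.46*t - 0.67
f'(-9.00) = -2.74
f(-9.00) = -8.41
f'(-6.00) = -0.34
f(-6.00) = -13.03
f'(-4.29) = 1.03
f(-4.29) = -12.44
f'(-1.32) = 3.40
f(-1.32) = -5.86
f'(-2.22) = 2.68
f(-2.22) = -8.60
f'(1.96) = 6.03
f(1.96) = 9.61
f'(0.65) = 4.98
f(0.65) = 2.40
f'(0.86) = 5.15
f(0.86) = 3.46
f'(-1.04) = 3.63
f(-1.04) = -4.88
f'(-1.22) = 3.48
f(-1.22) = -5.52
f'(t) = 0.8*t + 4.46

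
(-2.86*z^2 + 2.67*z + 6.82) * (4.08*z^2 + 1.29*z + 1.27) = -11.6688*z^4 + 7.2042*z^3 + 27.6377*z^2 + 12.1887*z + 8.6614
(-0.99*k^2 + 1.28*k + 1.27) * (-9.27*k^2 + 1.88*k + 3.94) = 9.1773*k^4 - 13.7268*k^3 - 13.2671*k^2 + 7.4308*k + 5.0038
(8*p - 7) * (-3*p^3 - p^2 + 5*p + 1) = -24*p^4 + 13*p^3 + 47*p^2 - 27*p - 7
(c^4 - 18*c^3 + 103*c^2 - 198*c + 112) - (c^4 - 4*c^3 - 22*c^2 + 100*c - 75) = -14*c^3 + 125*c^2 - 298*c + 187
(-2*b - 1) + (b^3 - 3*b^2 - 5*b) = b^3 - 3*b^2 - 7*b - 1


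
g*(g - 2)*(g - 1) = g^3 - 3*g^2 + 2*g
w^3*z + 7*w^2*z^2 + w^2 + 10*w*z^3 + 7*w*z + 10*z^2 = (w + 2*z)*(w + 5*z)*(w*z + 1)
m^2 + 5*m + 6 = (m + 2)*(m + 3)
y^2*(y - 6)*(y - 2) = y^4 - 8*y^3 + 12*y^2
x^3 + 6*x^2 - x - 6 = (x - 1)*(x + 1)*(x + 6)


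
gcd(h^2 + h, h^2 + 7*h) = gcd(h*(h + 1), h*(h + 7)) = h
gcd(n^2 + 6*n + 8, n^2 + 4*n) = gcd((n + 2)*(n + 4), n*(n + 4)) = n + 4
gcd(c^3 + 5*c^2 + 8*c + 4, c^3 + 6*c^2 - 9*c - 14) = c + 1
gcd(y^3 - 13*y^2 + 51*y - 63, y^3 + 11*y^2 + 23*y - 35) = 1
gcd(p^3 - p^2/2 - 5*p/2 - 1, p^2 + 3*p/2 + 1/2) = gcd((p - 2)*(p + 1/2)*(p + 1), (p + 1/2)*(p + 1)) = p^2 + 3*p/2 + 1/2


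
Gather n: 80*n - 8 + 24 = 80*n + 16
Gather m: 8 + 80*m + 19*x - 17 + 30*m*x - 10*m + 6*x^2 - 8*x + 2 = m*(30*x + 70) + 6*x^2 + 11*x - 7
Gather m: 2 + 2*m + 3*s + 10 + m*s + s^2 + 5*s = m*(s + 2) + s^2 + 8*s + 12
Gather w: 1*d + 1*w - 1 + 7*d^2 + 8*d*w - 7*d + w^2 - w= 7*d^2 + 8*d*w - 6*d + w^2 - 1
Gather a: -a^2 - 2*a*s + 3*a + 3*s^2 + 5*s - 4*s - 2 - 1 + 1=-a^2 + a*(3 - 2*s) + 3*s^2 + s - 2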